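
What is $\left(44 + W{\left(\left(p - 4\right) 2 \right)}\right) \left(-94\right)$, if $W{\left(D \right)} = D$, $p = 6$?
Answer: $-4512$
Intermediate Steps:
$\left(44 + W{\left(\left(p - 4\right) 2 \right)}\right) \left(-94\right) = \left(44 + \left(6 - 4\right) 2\right) \left(-94\right) = \left(44 + 2 \cdot 2\right) \left(-94\right) = \left(44 + 4\right) \left(-94\right) = 48 \left(-94\right) = -4512$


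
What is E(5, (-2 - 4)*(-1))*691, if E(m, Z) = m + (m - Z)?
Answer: 2764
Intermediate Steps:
E(m, Z) = -Z + 2*m
E(5, (-2 - 4)*(-1))*691 = (-(-2 - 4)*(-1) + 2*5)*691 = (-(-6)*(-1) + 10)*691 = (-1*6 + 10)*691 = (-6 + 10)*691 = 4*691 = 2764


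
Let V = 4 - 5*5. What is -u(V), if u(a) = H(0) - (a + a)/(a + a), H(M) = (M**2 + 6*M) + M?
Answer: 1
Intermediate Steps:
V = -21 (V = 4 - 25 = -21)
H(M) = M**2 + 7*M
u(a) = -1 (u(a) = 0*(7 + 0) - (a + a)/(a + a) = 0*7 - 2*a/(2*a) = 0 - 2*a*1/(2*a) = 0 - 1*1 = 0 - 1 = -1)
-u(V) = -1*(-1) = 1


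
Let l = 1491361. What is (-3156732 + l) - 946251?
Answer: -2611622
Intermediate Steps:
(-3156732 + l) - 946251 = (-3156732 + 1491361) - 946251 = -1665371 - 946251 = -2611622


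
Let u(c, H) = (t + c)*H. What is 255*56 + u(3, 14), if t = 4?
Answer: 14378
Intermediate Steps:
u(c, H) = H*(4 + c) (u(c, H) = (4 + c)*H = H*(4 + c))
255*56 + u(3, 14) = 255*56 + 14*(4 + 3) = 14280 + 14*7 = 14280 + 98 = 14378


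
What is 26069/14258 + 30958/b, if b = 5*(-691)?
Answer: -351330769/49261390 ≈ -7.1320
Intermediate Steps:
b = -3455
26069/14258 + 30958/b = 26069/14258 + 30958/(-3455) = 26069*(1/14258) + 30958*(-1/3455) = 26069/14258 - 30958/3455 = -351330769/49261390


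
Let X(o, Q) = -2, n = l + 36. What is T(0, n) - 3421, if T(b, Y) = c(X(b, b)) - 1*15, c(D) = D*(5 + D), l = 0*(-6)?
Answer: -3442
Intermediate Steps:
l = 0
n = 36 (n = 0 + 36 = 36)
T(b, Y) = -21 (T(b, Y) = -2*(5 - 2) - 1*15 = -2*3 - 15 = -6 - 15 = -21)
T(0, n) - 3421 = -21 - 3421 = -3442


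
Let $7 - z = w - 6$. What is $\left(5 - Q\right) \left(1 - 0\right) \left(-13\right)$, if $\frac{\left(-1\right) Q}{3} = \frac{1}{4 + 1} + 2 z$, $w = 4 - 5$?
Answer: $- \frac{5824}{5} \approx -1164.8$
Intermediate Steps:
$w = -1$ ($w = 4 - 5 = -1$)
$z = 14$ ($z = 7 - \left(-1 - 6\right) = 7 - -7 = 7 + 7 = 14$)
$Q = - \frac{423}{5}$ ($Q = - 3 \left(\frac{1}{4 + 1} + 2 \cdot 14\right) = - 3 \left(\frac{1}{5} + 28\right) = \left(-3\right) \frac{141}{5} = - \frac{423}{5} \approx -84.6$)
$\left(5 - Q\right) \left(1 - 0\right) \left(-13\right) = \left(5 - - \frac{423}{5}\right) \left(1 - 0\right) \left(-13\right) = \left(5 + \frac{423}{5}\right) \left(1 + 0\right) \left(-13\right) = \frac{448}{5} \cdot 1 \left(-13\right) = \frac{448}{5} \left(-13\right) = - \frac{5824}{5}$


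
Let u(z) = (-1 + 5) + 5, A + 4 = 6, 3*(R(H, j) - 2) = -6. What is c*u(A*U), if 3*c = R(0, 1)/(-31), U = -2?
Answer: 0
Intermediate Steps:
R(H, j) = 0 (R(H, j) = 2 + (⅓)*(-6) = 2 - 2 = 0)
A = 2 (A = -4 + 6 = 2)
u(z) = 9 (u(z) = 4 + 5 = 9)
c = 0 (c = (0/(-31))/3 = (0*(-1/31))/3 = (⅓)*0 = 0)
c*u(A*U) = 0*9 = 0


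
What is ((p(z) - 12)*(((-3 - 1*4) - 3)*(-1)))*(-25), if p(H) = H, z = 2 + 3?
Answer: 1750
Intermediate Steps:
z = 5
((p(z) - 12)*(((-3 - 1*4) - 3)*(-1)))*(-25) = ((5 - 12)*(((-3 - 1*4) - 3)*(-1)))*(-25) = -7*((-3 - 4) - 3)*(-1)*(-25) = -7*(-7 - 3)*(-1)*(-25) = -(-70)*(-1)*(-25) = -7*10*(-25) = -70*(-25) = 1750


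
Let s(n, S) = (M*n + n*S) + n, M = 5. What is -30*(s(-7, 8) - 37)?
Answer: 4050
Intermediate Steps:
s(n, S) = 6*n + S*n (s(n, S) = (5*n + n*S) + n = (5*n + S*n) + n = 6*n + S*n)
-30*(s(-7, 8) - 37) = -30*(-7*(6 + 8) - 37) = -30*(-7*14 - 37) = -30*(-98 - 37) = -30*(-135) = 4050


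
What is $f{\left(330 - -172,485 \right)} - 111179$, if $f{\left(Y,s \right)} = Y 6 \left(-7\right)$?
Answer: $-132263$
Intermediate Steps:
$f{\left(Y,s \right)} = - 42 Y$ ($f{\left(Y,s \right)} = 6 Y \left(-7\right) = - 42 Y$)
$f{\left(330 - -172,485 \right)} - 111179 = - 42 \left(330 - -172\right) - 111179 = - 42 \left(330 + 172\right) - 111179 = \left(-42\right) 502 - 111179 = -21084 - 111179 = -132263$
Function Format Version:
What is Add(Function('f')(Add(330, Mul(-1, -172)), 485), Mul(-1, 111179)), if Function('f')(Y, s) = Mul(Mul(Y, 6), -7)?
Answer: -132263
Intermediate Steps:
Function('f')(Y, s) = Mul(-42, Y) (Function('f')(Y, s) = Mul(Mul(6, Y), -7) = Mul(-42, Y))
Add(Function('f')(Add(330, Mul(-1, -172)), 485), Mul(-1, 111179)) = Add(Mul(-42, Add(330, Mul(-1, -172))), Mul(-1, 111179)) = Add(Mul(-42, Add(330, 172)), -111179) = Add(Mul(-42, 502), -111179) = Add(-21084, -111179) = -132263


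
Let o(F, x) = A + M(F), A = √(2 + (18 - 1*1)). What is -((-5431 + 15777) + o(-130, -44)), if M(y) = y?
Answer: -10216 - √19 ≈ -10220.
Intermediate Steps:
A = √19 (A = √(2 + (18 - 1)) = √(2 + 17) = √19 ≈ 4.3589)
o(F, x) = F + √19 (o(F, x) = √19 + F = F + √19)
-((-5431 + 15777) + o(-130, -44)) = -((-5431 + 15777) + (-130 + √19)) = -(10346 + (-130 + √19)) = -(10216 + √19) = -10216 - √19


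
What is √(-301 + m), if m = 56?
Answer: 7*I*√5 ≈ 15.652*I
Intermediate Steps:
√(-301 + m) = √(-301 + 56) = √(-245) = 7*I*√5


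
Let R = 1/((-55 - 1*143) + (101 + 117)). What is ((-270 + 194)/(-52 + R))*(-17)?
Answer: -25840/1039 ≈ -24.870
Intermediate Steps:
R = 1/20 (R = 1/((-55 - 143) + 218) = 1/(-198 + 218) = 1/20 ≈ 0.050000)
((-270 + 194)/(-52 + R))*(-17) = ((-270 + 194)/(-52 + 1/20))*(-17) = -76/(-1039/20)*(-17) = -76*(-20/1039)*(-17) = (1520/1039)*(-17) = -25840/1039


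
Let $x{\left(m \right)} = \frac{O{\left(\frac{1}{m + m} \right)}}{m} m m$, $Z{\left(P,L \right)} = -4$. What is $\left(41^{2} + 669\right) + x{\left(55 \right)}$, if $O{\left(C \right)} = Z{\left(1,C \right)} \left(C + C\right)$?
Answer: $2346$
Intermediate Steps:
$O{\left(C \right)} = - 8 C$ ($O{\left(C \right)} = - 4 \left(C + C\right) = - 4 \cdot 2 C = - 8 C$)
$x{\left(m \right)} = -4$ ($x{\left(m \right)} = \frac{\left(-8\right) \frac{1}{m + m}}{m} m m = \frac{\left(-8\right) \frac{1}{2 m}}{m} m m = \frac{\left(-4\right) \frac{1}{m}}{m} m m = - \frac{4}{m^{2}} m m = - \frac{4}{m} m = -4$)
$\left(41^{2} + 669\right) + x{\left(55 \right)} = \left(41^{2} + 669\right) - 4 = \left(1681 + 669\right) - 4 = 2350 - 4 = 2346$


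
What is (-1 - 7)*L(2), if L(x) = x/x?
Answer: -8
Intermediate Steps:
L(x) = 1
(-1 - 7)*L(2) = (-1 - 7)*1 = -8*1 = -8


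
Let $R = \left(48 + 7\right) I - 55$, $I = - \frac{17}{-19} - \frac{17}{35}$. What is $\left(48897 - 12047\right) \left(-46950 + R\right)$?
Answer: $- \frac{230263600050}{133} \approx -1.7313 \cdot 10^{9}$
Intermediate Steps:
$I = \frac{272}{665}$ ($I = \left(-17\right) \left(- \frac{1}{19}\right) - \frac{17}{35} = \frac{17}{19} - \frac{17}{35} = \frac{272}{665} \approx 0.40902$)
$R = - \frac{4323}{133}$ ($R = \left(48 + 7\right) \frac{272}{665} - 55 = 55 \cdot \frac{272}{665} - 55 = \frac{2992}{133} - 55 = - \frac{4323}{133} \approx -32.504$)
$\left(48897 - 12047\right) \left(-46950 + R\right) = \left(48897 - 12047\right) \left(-46950 - \frac{4323}{133}\right) = 36850 \left(- \frac{6248673}{133}\right) = - \frac{230263600050}{133}$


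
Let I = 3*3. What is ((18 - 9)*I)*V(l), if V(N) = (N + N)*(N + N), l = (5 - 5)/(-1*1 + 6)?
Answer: 0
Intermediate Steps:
l = 0 (l = 0/(-1 + 6) = 0/5 = 0*(⅕) = 0)
I = 9
V(N) = 4*N² (V(N) = (2*N)*(2*N) = 4*N²)
((18 - 9)*I)*V(l) = ((18 - 9)*9)*(4*0²) = (9*9)*(4*0) = 81*0 = 0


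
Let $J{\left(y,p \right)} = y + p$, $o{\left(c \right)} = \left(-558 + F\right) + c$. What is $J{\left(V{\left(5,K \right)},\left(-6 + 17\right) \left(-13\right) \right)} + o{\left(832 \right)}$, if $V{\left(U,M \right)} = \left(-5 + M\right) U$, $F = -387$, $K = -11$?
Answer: $-336$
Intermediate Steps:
$o{\left(c \right)} = -945 + c$ ($o{\left(c \right)} = \left(-558 - 387\right) + c = -945 + c$)
$V{\left(U,M \right)} = U \left(-5 + M\right)$
$J{\left(y,p \right)} = p + y$
$J{\left(V{\left(5,K \right)},\left(-6 + 17\right) \left(-13\right) \right)} + o{\left(832 \right)} = \left(\left(-6 + 17\right) \left(-13\right) + 5 \left(-5 - 11\right)\right) + \left(-945 + 832\right) = \left(11 \left(-13\right) + 5 \left(-16\right)\right) - 113 = \left(-143 - 80\right) - 113 = -223 - 113 = -336$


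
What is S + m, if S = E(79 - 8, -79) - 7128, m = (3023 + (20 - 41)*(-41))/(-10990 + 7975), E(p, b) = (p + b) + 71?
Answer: -21304859/3015 ≈ -7066.3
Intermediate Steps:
E(p, b) = 71 + b + p (E(p, b) = (b + p) + 71 = 71 + b + p)
m = -3884/3015 (m = (3023 - 21*(-41))/(-3015) = (3023 + 861)*(-1/3015) = 3884*(-1/3015) = -3884/3015 ≈ -1.2882)
S = -7065 (S = (71 - 79 + (79 - 8)) - 7128 = (71 - 79 + 71) - 7128 = 63 - 7128 = -7065)
S + m = -7065 - 3884/3015 = -21304859/3015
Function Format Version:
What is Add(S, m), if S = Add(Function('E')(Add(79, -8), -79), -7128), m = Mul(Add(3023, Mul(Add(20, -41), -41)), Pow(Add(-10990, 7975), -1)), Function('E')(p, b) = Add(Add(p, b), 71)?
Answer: Rational(-21304859, 3015) ≈ -7066.3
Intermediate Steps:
Function('E')(p, b) = Add(71, b, p) (Function('E')(p, b) = Add(Add(b, p), 71) = Add(71, b, p))
m = Rational(-3884, 3015) (m = Mul(Add(3023, Mul(-21, -41)), Pow(-3015, -1)) = Mul(Add(3023, 861), Rational(-1, 3015)) = Mul(3884, Rational(-1, 3015)) = Rational(-3884, 3015) ≈ -1.2882)
S = -7065 (S = Add(Add(71, -79, Add(79, -8)), -7128) = Add(Add(71, -79, 71), -7128) = Add(63, -7128) = -7065)
Add(S, m) = Add(-7065, Rational(-3884, 3015)) = Rational(-21304859, 3015)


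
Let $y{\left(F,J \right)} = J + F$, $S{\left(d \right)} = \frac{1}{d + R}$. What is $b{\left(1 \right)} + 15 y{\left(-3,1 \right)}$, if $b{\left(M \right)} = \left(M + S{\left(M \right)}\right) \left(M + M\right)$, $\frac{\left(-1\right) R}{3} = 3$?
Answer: $- \frac{113}{4} \approx -28.25$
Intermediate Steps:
$R = -9$ ($R = \left(-3\right) 3 = -9$)
$S{\left(d \right)} = \frac{1}{-9 + d}$ ($S{\left(d \right)} = \frac{1}{d - 9} = \frac{1}{-9 + d}$)
$y{\left(F,J \right)} = F + J$
$b{\left(M \right)} = 2 M \left(M + \frac{1}{-9 + M}\right)$ ($b{\left(M \right)} = \left(M + \frac{1}{-9 + M}\right) \left(M + M\right) = \left(M + \frac{1}{-9 + M}\right) 2 M = 2 M \left(M + \frac{1}{-9 + M}\right)$)
$b{\left(1 \right)} + 15 y{\left(-3,1 \right)} = 2 \cdot 1 \frac{1}{-9 + 1} \left(1 + 1 \left(-9 + 1\right)\right) + 15 \left(-3 + 1\right) = 2 \cdot 1 \frac{1}{-8} \left(1 + 1 \left(-8\right)\right) + 15 \left(-2\right) = 2 \cdot 1 \left(- \frac{1}{8}\right) \left(1 - 8\right) - 30 = 2 \cdot 1 \left(- \frac{1}{8}\right) \left(-7\right) - 30 = \frac{7}{4} - 30 = - \frac{113}{4}$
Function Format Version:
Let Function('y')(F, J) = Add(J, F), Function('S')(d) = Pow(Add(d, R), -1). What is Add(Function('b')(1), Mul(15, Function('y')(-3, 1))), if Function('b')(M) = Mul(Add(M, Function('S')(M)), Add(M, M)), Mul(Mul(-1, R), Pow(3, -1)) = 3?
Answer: Rational(-113, 4) ≈ -28.250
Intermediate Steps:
R = -9 (R = Mul(-3, 3) = -9)
Function('S')(d) = Pow(Add(-9, d), -1) (Function('S')(d) = Pow(Add(d, -9), -1) = Pow(Add(-9, d), -1))
Function('y')(F, J) = Add(F, J)
Function('b')(M) = Mul(2, M, Add(M, Pow(Add(-9, M), -1))) (Function('b')(M) = Mul(Add(M, Pow(Add(-9, M), -1)), Add(M, M)) = Mul(Add(M, Pow(Add(-9, M), -1)), Mul(2, M)) = Mul(2, M, Add(M, Pow(Add(-9, M), -1))))
Add(Function('b')(1), Mul(15, Function('y')(-3, 1))) = Add(Mul(2, 1, Pow(Add(-9, 1), -1), Add(1, Mul(1, Add(-9, 1)))), Mul(15, Add(-3, 1))) = Add(Mul(2, 1, Pow(-8, -1), Add(1, Mul(1, -8))), Mul(15, -2)) = Add(Mul(2, 1, Rational(-1, 8), Add(1, -8)), -30) = Add(Mul(2, 1, Rational(-1, 8), -7), -30) = Add(Rational(7, 4), -30) = Rational(-113, 4)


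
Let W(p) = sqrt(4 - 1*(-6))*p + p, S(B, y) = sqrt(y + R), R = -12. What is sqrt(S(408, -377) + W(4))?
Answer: sqrt(4 + 4*sqrt(10) + I*sqrt(389)) ≈ 4.6076 + 2.1403*I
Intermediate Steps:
S(B, y) = sqrt(-12 + y) (S(B, y) = sqrt(y - 12) = sqrt(-12 + y))
W(p) = p + p*sqrt(10) (W(p) = sqrt(4 + 6)*p + p = sqrt(10)*p + p = p*sqrt(10) + p = p + p*sqrt(10))
sqrt(S(408, -377) + W(4)) = sqrt(sqrt(-12 - 377) + 4*(1 + sqrt(10))) = sqrt(sqrt(-389) + (4 + 4*sqrt(10))) = sqrt(I*sqrt(389) + (4 + 4*sqrt(10))) = sqrt(4 + 4*sqrt(10) + I*sqrt(389))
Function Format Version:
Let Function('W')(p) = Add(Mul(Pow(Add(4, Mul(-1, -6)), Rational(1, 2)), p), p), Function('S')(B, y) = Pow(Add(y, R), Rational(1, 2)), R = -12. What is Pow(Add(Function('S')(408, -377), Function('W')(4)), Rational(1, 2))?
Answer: Pow(Add(4, Mul(4, Pow(10, Rational(1, 2))), Mul(I, Pow(389, Rational(1, 2)))), Rational(1, 2)) ≈ Add(4.6076, Mul(2.1403, I))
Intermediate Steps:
Function('S')(B, y) = Pow(Add(-12, y), Rational(1, 2)) (Function('S')(B, y) = Pow(Add(y, -12), Rational(1, 2)) = Pow(Add(-12, y), Rational(1, 2)))
Function('W')(p) = Add(p, Mul(p, Pow(10, Rational(1, 2)))) (Function('W')(p) = Add(Mul(Pow(Add(4, 6), Rational(1, 2)), p), p) = Add(Mul(Pow(10, Rational(1, 2)), p), p) = Add(Mul(p, Pow(10, Rational(1, 2))), p) = Add(p, Mul(p, Pow(10, Rational(1, 2)))))
Pow(Add(Function('S')(408, -377), Function('W')(4)), Rational(1, 2)) = Pow(Add(Pow(Add(-12, -377), Rational(1, 2)), Mul(4, Add(1, Pow(10, Rational(1, 2))))), Rational(1, 2)) = Pow(Add(Pow(-389, Rational(1, 2)), Add(4, Mul(4, Pow(10, Rational(1, 2))))), Rational(1, 2)) = Pow(Add(Mul(I, Pow(389, Rational(1, 2))), Add(4, Mul(4, Pow(10, Rational(1, 2))))), Rational(1, 2)) = Pow(Add(4, Mul(4, Pow(10, Rational(1, 2))), Mul(I, Pow(389, Rational(1, 2)))), Rational(1, 2))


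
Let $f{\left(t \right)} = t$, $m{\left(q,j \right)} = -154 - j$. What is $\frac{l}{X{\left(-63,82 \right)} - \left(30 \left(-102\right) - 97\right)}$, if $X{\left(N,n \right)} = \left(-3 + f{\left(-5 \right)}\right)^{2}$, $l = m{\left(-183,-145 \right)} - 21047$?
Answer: $- \frac{21056}{3221} \approx -6.5371$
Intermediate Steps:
$l = -21056$ ($l = \left(-154 - -145\right) - 21047 = \left(-154 + 145\right) - 21047 = -9 - 21047 = -21056$)
$X{\left(N,n \right)} = 64$ ($X{\left(N,n \right)} = \left(-3 - 5\right)^{2} = \left(-8\right)^{2} = 64$)
$\frac{l}{X{\left(-63,82 \right)} - \left(30 \left(-102\right) - 97\right)} = - \frac{21056}{64 - \left(30 \left(-102\right) - 97\right)} = - \frac{21056}{64 - \left(-3060 - 97\right)} = - \frac{21056}{64 - -3157} = - \frac{21056}{64 + 3157} = - \frac{21056}{3221}$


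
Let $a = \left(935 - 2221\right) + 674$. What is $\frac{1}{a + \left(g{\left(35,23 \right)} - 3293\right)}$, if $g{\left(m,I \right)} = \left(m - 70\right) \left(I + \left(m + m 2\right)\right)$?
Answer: $- \frac{1}{8385} \approx -0.00011926$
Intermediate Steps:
$g{\left(m,I \right)} = \left(-70 + m\right) \left(I + 3 m\right)$ ($g{\left(m,I \right)} = \left(-70 + m\right) \left(I + \left(m + 2 m\right)\right) = \left(-70 + m\right) \left(I + 3 m\right)$)
$a = -612$ ($a = -1286 + 674 = -612$)
$\frac{1}{a + \left(g{\left(35,23 \right)} - 3293\right)} = \frac{1}{-612 + \left(\left(\left(-210\right) 35 - 1610 + 3 \cdot 35^{2} + 23 \cdot 35\right) - 3293\right)} = \frac{1}{-612 + \left(\left(-7350 - 1610 + 3 \cdot 1225 + 805\right) - 3293\right)} = \frac{1}{-612 + \left(\left(-7350 - 1610 + 3675 + 805\right) - 3293\right)} = \frac{1}{-612 - 7773} = \frac{1}{-8385} = - \frac{1}{8385}$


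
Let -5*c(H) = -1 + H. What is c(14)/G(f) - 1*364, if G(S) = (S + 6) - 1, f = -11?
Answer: -10907/30 ≈ -363.57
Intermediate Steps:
c(H) = ⅕ - H/5 (c(H) = -(-1 + H)/5 = ⅕ - H/5)
G(S) = 5 + S (G(S) = (6 + S) - 1 = 5 + S)
c(14)/G(f) - 1*364 = (⅕ - ⅕*14)/(5 - 11) - 1*364 = (⅕ - 14/5)/(-6) - 364 = -13/5*(-⅙) - 364 = 13/30 - 364 = -10907/30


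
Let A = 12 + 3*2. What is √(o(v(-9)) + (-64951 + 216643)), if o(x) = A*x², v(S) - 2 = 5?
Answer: √152574 ≈ 390.61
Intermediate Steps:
v(S) = 7 (v(S) = 2 + 5 = 7)
A = 18 (A = 12 + 6 = 18)
o(x) = 18*x²
√(o(v(-9)) + (-64951 + 216643)) = √(18*7² + (-64951 + 216643)) = √(18*49 + 151692) = √(882 + 151692) = √152574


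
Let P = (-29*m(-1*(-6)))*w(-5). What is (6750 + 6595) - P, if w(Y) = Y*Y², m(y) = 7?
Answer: -12030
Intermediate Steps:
w(Y) = Y³
P = 25375 (P = -29*7*(-5)³ = -203*(-125) = 25375)
(6750 + 6595) - P = (6750 + 6595) - 1*25375 = 13345 - 25375 = -12030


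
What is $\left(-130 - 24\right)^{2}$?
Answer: $23716$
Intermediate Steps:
$\left(-130 - 24\right)^{2} = \left(-154\right)^{2} = 23716$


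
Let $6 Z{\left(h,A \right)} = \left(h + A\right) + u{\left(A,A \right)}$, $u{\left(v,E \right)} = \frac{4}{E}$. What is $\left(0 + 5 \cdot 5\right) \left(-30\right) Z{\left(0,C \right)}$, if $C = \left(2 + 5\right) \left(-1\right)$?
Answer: $\frac{6625}{7} \approx 946.43$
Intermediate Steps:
$C = -7$ ($C = 7 \left(-1\right) = -7$)
$Z{\left(h,A \right)} = \frac{A}{6} + \frac{h}{6} + \frac{2}{3 A}$ ($Z{\left(h,A \right)} = \frac{\left(h + A\right) + \frac{4}{A}}{6} = \frac{\left(A + h\right) + \frac{4}{A}}{6} = \frac{A + h + \frac{4}{A}}{6} = \frac{A}{6} + \frac{h}{6} + \frac{2}{3 A}$)
$\left(0 + 5 \cdot 5\right) \left(-30\right) Z{\left(0,C \right)} = \left(0 + 5 \cdot 5\right) \left(-30\right) \frac{4 - 7 \left(-7 + 0\right)}{6 \left(-7\right)} = \left(0 + 25\right) \left(-30\right) \frac{1}{6} \left(- \frac{1}{7}\right) \left(4 - -49\right) = 25 \left(-30\right) \frac{1}{6} \left(- \frac{1}{7}\right) \left(4 + 49\right) = - 750 \cdot \frac{1}{6} \left(- \frac{1}{7}\right) 53 = \left(-750\right) \left(- \frac{53}{42}\right) = \frac{6625}{7}$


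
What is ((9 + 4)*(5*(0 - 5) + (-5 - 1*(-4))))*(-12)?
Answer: 4056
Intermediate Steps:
((9 + 4)*(5*(0 - 5) + (-5 - 1*(-4))))*(-12) = (13*(5*(-5) + (-5 + 4)))*(-12) = (13*(-25 - 1))*(-12) = (13*(-26))*(-12) = -338*(-12) = 4056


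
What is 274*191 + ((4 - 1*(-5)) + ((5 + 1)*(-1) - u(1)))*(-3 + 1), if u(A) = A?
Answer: 52330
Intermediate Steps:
274*191 + ((4 - 1*(-5)) + ((5 + 1)*(-1) - u(1)))*(-3 + 1) = 274*191 + ((4 - 1*(-5)) + ((5 + 1)*(-1) - 1*1))*(-3 + 1) = 52334 + ((4 + 5) + (6*(-1) - 1))*(-2) = 52334 + (9 + (-6 - 1))*(-2) = 52334 + (9 - 7)*(-2) = 52334 + 2*(-2) = 52334 - 4 = 52330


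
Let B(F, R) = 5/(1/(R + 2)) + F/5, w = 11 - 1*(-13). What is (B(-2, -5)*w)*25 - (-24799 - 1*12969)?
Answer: 28528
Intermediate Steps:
w = 24 (w = 11 + 13 = 24)
B(F, R) = 10 + 5*R + F/5 (B(F, R) = 5/(1/(2 + R)) + F*(⅕) = 5*(2 + R) + F/5 = (10 + 5*R) + F/5 = 10 + 5*R + F/5)
(B(-2, -5)*w)*25 - (-24799 - 1*12969) = ((10 + 5*(-5) + (⅕)*(-2))*24)*25 - (-24799 - 1*12969) = ((10 - 25 - ⅖)*24)*25 - (-24799 - 12969) = -77/5*24*25 - 1*(-37768) = -1848/5*25 + 37768 = -9240 + 37768 = 28528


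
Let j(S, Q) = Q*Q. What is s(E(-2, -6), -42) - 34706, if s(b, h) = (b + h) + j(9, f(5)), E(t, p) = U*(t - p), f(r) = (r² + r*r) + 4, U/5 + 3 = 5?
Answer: -31792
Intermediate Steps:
U = 10 (U = -15 + 5*5 = -15 + 25 = 10)
f(r) = 4 + 2*r² (f(r) = (r² + r²) + 4 = 2*r² + 4 = 4 + 2*r²)
E(t, p) = -10*p + 10*t (E(t, p) = 10*(t - p) = -10*p + 10*t)
j(S, Q) = Q²
s(b, h) = 2916 + b + h (s(b, h) = (b + h) + (4 + 2*5²)² = (b + h) + (4 + 2*25)² = (b + h) + (4 + 50)² = (b + h) + 54² = (b + h) + 2916 = 2916 + b + h)
s(E(-2, -6), -42) - 34706 = (2916 + (-10*(-6) + 10*(-2)) - 42) - 34706 = (2916 + (60 - 20) - 42) - 34706 = (2916 + 40 - 42) - 34706 = 2914 - 34706 = -31792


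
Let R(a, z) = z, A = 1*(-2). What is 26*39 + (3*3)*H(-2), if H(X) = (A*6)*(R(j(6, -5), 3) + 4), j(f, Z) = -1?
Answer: 258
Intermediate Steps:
A = -2
H(X) = -84 (H(X) = (-2*6)*(3 + 4) = -12*7 = -84)
26*39 + (3*3)*H(-2) = 26*39 + (3*3)*(-84) = 1014 + 9*(-84) = 1014 - 756 = 258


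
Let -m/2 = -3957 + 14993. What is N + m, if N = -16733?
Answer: -38805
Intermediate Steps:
m = -22072 (m = -2*(-3957 + 14993) = -2*11036 = -22072)
N + m = -16733 - 22072 = -38805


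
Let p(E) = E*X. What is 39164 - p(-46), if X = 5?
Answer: 39394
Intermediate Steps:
p(E) = 5*E (p(E) = E*5 = 5*E)
39164 - p(-46) = 39164 - 5*(-46) = 39164 - 1*(-230) = 39164 + 230 = 39394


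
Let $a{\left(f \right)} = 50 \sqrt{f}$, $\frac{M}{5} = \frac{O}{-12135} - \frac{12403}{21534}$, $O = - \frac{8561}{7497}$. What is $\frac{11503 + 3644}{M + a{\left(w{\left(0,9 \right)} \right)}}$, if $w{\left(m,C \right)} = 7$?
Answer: $\frac{15182843197763778791225202}{6089163678720970558866119} + \frac{263646513221592729184248600 \sqrt{7}}{6089163678720970558866119} \approx 117.05$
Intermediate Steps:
$O = - \frac{1223}{1071}$ ($O = \left(-8561\right) \frac{1}{7497} = - \frac{1223}{1071} \approx -1.1419$)
$M = - \frac{53723435891}{18657897426}$ ($M = 5 \left(- \frac{1223}{1071 \left(-12135\right)} - \frac{12403}{21534}\right) = 5 \left(\left(- \frac{1223}{1071}\right) \left(- \frac{1}{12135}\right) - \frac{12403}{21534}\right) = 5 \left(\frac{1223}{12996585} - \frac{12403}{21534}\right) = 5 \left(- \frac{53723435891}{93289487130}\right) = - \frac{53723435891}{18657897426} \approx -2.8794$)
$\frac{11503 + 3644}{M + a{\left(w{\left(0,9 \right)} \right)}} = \frac{11503 + 3644}{- \frac{53723435891}{18657897426} + 50 \sqrt{7}} = \frac{15147}{- \frac{53723435891}{18657897426} + 50 \sqrt{7}}$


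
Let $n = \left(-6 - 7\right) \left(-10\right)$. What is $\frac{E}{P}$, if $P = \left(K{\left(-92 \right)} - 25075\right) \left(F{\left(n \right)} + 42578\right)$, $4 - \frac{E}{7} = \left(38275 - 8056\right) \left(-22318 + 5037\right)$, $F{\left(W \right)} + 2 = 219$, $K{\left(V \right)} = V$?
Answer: $- \frac{3655501801}{1077021765} \approx -3.3941$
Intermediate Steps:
$n = 130$ ($n = \left(-13\right) \left(-10\right) = 130$)
$F{\left(W \right)} = 217$ ($F{\left(W \right)} = -2 + 219 = 217$)
$E = 3655501801$ ($E = 28 - 7 \left(38275 - 8056\right) \left(-22318 + 5037\right) = 28 - 7 \cdot 30219 \left(-17281\right) = 28 - -3655501773 = 28 + 3655501773 = 3655501801$)
$P = -1077021765$ ($P = \left(-92 - 25075\right) \left(217 + 42578\right) = \left(-25167\right) 42795 = -1077021765$)
$\frac{E}{P} = \frac{3655501801}{-1077021765} = 3655501801 \left(- \frac{1}{1077021765}\right) = - \frac{3655501801}{1077021765}$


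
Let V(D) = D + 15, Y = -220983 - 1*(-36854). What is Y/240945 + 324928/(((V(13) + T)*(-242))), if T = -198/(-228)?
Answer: -1511946493313/31982316465 ≈ -47.274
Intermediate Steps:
Y = -184129 (Y = -220983 + 36854 = -184129)
V(D) = 15 + D
T = 33/38 (T = -198*(-1/228) = 33/38 ≈ 0.86842)
Y/240945 + 324928/(((V(13) + T)*(-242))) = -184129/240945 + 324928/((((15 + 13) + 33/38)*(-242))) = -184129*1/240945 + 324928/(((28 + 33/38)*(-242))) = -184129/240945 + 324928/(((1097/38)*(-242))) = -184129/240945 + 324928/(-132737/19) = -184129/240945 + 324928*(-19/132737) = -184129/240945 - 6173632/132737 = -1511946493313/31982316465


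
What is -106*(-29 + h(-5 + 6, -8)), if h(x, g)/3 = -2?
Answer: 3710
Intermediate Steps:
h(x, g) = -6 (h(x, g) = 3*(-2) = -6)
-106*(-29 + h(-5 + 6, -8)) = -106*(-29 - 6) = -106*(-35) = 3710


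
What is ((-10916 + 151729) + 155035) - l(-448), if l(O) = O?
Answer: 296296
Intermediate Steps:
((-10916 + 151729) + 155035) - l(-448) = ((-10916 + 151729) + 155035) - 1*(-448) = (140813 + 155035) + 448 = 295848 + 448 = 296296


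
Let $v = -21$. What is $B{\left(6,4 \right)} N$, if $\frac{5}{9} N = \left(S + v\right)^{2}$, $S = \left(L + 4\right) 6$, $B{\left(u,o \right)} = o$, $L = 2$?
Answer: $1620$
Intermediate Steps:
$S = 36$ ($S = \left(2 + 4\right) 6 = 6 \cdot 6 = 36$)
$N = 405$ ($N = \frac{9 \left(36 - 21\right)^{2}}{5} = \frac{9 \cdot 15^{2}}{5} = \frac{9}{5} \cdot 225 = 405$)
$B{\left(6,4 \right)} N = 4 \cdot 405 = 1620$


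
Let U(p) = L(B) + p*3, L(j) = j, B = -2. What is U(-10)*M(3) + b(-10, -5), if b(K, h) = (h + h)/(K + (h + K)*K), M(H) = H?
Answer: -1345/14 ≈ -96.071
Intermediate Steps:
U(p) = -2 + 3*p (U(p) = -2 + p*3 = -2 + 3*p)
b(K, h) = 2*h/(K + K*(K + h)) (b(K, h) = (2*h)/(K + (K + h)*K) = (2*h)/(K + K*(K + h)) = 2*h/(K + K*(K + h)))
U(-10)*M(3) + b(-10, -5) = (-2 + 3*(-10))*3 + 2*(-5)/(-10*(1 - 10 - 5)) = (-2 - 30)*3 + 2*(-5)*(-1/10)/(-14) = -32*3 + 2*(-5)*(-1/10)*(-1/14) = -96 - 1/14 = -1345/14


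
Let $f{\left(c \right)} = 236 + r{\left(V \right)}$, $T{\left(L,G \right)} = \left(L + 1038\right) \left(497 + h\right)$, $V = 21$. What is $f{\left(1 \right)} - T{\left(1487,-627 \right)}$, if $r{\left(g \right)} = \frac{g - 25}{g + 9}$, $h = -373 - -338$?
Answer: $- \frac{17494712}{15} \approx -1.1663 \cdot 10^{6}$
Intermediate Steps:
$h = -35$ ($h = -373 + 338 = -35$)
$T{\left(L,G \right)} = 479556 + 462 L$ ($T{\left(L,G \right)} = \left(L + 1038\right) \left(497 - 35\right) = \left(1038 + L\right) 462 = 479556 + 462 L$)
$r{\left(g \right)} = \frac{-25 + g}{9 + g}$
$f{\left(c \right)} = \frac{3538}{15}$ ($f{\left(c \right)} = 236 + \frac{-25 + 21}{9 + 21} = 236 + \frac{1}{30} \left(-4\right) = 236 - \frac{2}{15} = \frac{3538}{15}$)
$f{\left(1 \right)} - T{\left(1487,-627 \right)} = \frac{3538}{15} - \left(479556 + 462 \cdot 1487\right) = \frac{3538}{15} - \left(479556 + 686994\right) = \frac{3538}{15} - 1166550 = - \frac{17494712}{15}$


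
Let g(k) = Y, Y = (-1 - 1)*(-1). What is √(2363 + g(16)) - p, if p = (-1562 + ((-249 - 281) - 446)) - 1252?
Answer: 3790 + √2365 ≈ 3838.6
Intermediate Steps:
Y = 2 (Y = -2*(-1) = 2)
g(k) = 2
p = -3790 (p = (-1562 + (-530 - 446)) - 1252 = (-1562 - 976) - 1252 = -2538 - 1252 = -3790)
√(2363 + g(16)) - p = √(2363 + 2) - 1*(-3790) = √2365 + 3790 = 3790 + √2365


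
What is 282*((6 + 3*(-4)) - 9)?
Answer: -4230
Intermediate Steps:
282*((6 + 3*(-4)) - 9) = 282*((6 - 12) - 9) = 282*(-6 - 9) = 282*(-15) = -4230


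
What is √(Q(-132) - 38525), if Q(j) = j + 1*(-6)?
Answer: 41*I*√23 ≈ 196.63*I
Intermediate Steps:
Q(j) = -6 + j (Q(j) = j - 6 = -6 + j)
√(Q(-132) - 38525) = √((-6 - 132) - 38525) = √(-138 - 38525) = √(-38663) = 41*I*√23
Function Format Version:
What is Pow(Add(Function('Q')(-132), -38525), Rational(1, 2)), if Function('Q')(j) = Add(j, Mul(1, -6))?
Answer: Mul(41, I, Pow(23, Rational(1, 2))) ≈ Mul(196.63, I)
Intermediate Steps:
Function('Q')(j) = Add(-6, j) (Function('Q')(j) = Add(j, -6) = Add(-6, j))
Pow(Add(Function('Q')(-132), -38525), Rational(1, 2)) = Pow(Add(Add(-6, -132), -38525), Rational(1, 2)) = Pow(Add(-138, -38525), Rational(1, 2)) = Pow(-38663, Rational(1, 2)) = Mul(41, I, Pow(23, Rational(1, 2)))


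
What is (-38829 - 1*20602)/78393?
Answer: -59431/78393 ≈ -0.75812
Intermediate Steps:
(-38829 - 1*20602)/78393 = (-38829 - 20602)*(1/78393) = -59431*1/78393 = -59431/78393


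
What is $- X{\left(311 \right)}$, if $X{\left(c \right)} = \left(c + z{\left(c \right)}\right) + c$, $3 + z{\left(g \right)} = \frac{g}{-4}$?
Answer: $- \frac{2165}{4} \approx -541.25$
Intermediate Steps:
$z{\left(g \right)} = -3 - \frac{g}{4}$ ($z{\left(g \right)} = -3 + \frac{g}{-4} = -3 + g \left(- \frac{1}{4}\right) = -3 - \frac{g}{4}$)
$X{\left(c \right)} = -3 + \frac{7 c}{4}$ ($X{\left(c \right)} = \left(c - \left(3 + \frac{c}{4}\right)\right) + c = \left(-3 + \frac{3 c}{4}\right) + c = -3 + \frac{7 c}{4}$)
$- X{\left(311 \right)} = - (-3 + \frac{7}{4} \cdot 311) = - (-3 + \frac{2177}{4}) = \left(-1\right) \frac{2165}{4} = - \frac{2165}{4}$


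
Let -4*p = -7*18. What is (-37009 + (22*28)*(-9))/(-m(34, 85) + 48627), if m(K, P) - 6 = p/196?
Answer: -2382968/2722767 ≈ -0.87520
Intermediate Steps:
p = 63/2 (p = -(-7)*18/4 = -¼*(-126) = 63/2 ≈ 31.500)
m(K, P) = 345/56 (m(K, P) = 6 + (63/2)/196 = 6 + (63/2)*(1/196) = 6 + 9/56 = 345/56)
(-37009 + (22*28)*(-9))/(-m(34, 85) + 48627) = (-37009 + (22*28)*(-9))/(-1*345/56 + 48627) = (-37009 + 616*(-9))/(-345/56 + 48627) = (-37009 - 5544)/(2722767/56) = -42553*56/2722767 = -2382968/2722767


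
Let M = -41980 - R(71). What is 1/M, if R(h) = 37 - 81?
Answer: -1/41936 ≈ -2.3846e-5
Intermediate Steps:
R(h) = -44
M = -41936 (M = -41980 - 1*(-44) = -41980 + 44 = -41936)
1/M = 1/(-41936) = -1/41936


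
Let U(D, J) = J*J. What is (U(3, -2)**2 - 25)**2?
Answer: 81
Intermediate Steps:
U(D, J) = J**2
(U(3, -2)**2 - 25)**2 = (((-2)**2)**2 - 25)**2 = (4**2 - 25)**2 = (16 - 25)**2 = (-9)**2 = 81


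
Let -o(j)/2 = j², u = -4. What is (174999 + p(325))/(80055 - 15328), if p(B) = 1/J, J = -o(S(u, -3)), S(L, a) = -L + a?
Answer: 2071/766 ≈ 2.7037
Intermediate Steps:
S(L, a) = a - L
o(j) = -2*j²
J = 2 (J = -(-2)*(-3 - 1*(-4))² = -(-2)*(-3 + 4)² = -(-2)*1² = -(-2) = -1*(-2) = 2)
p(B) = ½ (p(B) = 1/2 = ½)
(174999 + p(325))/(80055 - 15328) = (174999 + ½)/(80055 - 15328) = (349999/2)/64727 = (349999/2)*(1/64727) = 2071/766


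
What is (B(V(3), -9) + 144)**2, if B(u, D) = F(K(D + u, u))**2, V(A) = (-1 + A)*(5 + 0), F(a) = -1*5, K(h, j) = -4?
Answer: 28561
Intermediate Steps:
F(a) = -5
V(A) = -5 + 5*A (V(A) = (-1 + A)*5 = -5 + 5*A)
B(u, D) = 25 (B(u, D) = (-5)**2 = 25)
(B(V(3), -9) + 144)**2 = (25 + 144)**2 = 169**2 = 28561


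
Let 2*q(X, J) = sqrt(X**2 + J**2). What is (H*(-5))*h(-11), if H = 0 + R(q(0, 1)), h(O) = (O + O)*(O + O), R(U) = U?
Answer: -1210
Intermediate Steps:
q(X, J) = sqrt(J**2 + X**2)/2 (q(X, J) = sqrt(X**2 + J**2)/2 = sqrt(J**2 + X**2)/2)
h(O) = 4*O**2 (h(O) = (2*O)*(2*O) = 4*O**2)
H = 1/2 (H = 0 + sqrt(1**2 + 0**2)/2 = 0 + sqrt(1 + 0)/2 = 0 + sqrt(1)/2 = 0 + (1/2)*1 = 0 + 1/2 = 1/2 ≈ 0.50000)
(H*(-5))*h(-11) = ((1/2)*(-5))*(4*(-11)**2) = -10*121 = -5/2*484 = -1210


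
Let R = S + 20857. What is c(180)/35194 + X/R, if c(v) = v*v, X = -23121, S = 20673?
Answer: 265925763/730803410 ≈ 0.36388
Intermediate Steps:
R = 41530 (R = 20673 + 20857 = 41530)
c(v) = v**2
c(180)/35194 + X/R = 180**2/35194 - 23121/41530 = 32400*(1/35194) - 23121*1/41530 = 16200/17597 - 23121/41530 = 265925763/730803410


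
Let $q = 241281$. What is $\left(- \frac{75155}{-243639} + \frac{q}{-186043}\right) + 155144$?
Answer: $\frac{639292596011254}{4120666407} \approx 1.5514 \cdot 10^{5}$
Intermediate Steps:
$\left(- \frac{75155}{-243639} + \frac{q}{-186043}\right) + 155144 = \left(- \frac{75155}{-243639} + \frac{241281}{-186043}\right) + 155144 = \left(\left(-75155\right) \left(- \frac{1}{243639}\right) + 241281 \left(- \frac{1}{186043}\right)\right) + 155144 = \left(\frac{75155}{243639} - \frac{241281}{186043}\right) + 155144 = - \frac{4073036354}{4120666407} + 155144 = \frac{639292596011254}{4120666407}$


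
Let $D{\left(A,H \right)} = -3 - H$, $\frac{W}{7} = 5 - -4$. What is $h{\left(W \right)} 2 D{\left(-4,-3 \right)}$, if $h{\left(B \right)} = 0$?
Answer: $0$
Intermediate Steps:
$W = 63$ ($W = 7 \left(5 - -4\right) = 7 \left(5 + 4\right) = 7 \cdot 9 = 63$)
$h{\left(W \right)} 2 D{\left(-4,-3 \right)} = 0 \cdot 2 \left(-3 - -3\right) = 0 \left(-3 + 3\right) = 0 \cdot 0 = 0$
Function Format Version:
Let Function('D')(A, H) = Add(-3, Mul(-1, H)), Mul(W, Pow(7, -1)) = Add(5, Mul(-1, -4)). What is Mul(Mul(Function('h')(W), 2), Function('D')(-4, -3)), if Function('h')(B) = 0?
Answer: 0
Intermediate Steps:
W = 63 (W = Mul(7, Add(5, Mul(-1, -4))) = Mul(7, Add(5, 4)) = Mul(7, 9) = 63)
Mul(Mul(Function('h')(W), 2), Function('D')(-4, -3)) = Mul(Mul(0, 2), Add(-3, Mul(-1, -3))) = Mul(0, Add(-3, 3)) = Mul(0, 0) = 0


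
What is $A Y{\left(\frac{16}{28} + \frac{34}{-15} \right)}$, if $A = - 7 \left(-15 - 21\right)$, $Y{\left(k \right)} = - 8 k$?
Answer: $\frac{17088}{5} \approx 3417.6$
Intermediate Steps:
$A = 252$ ($A = \left(-7\right) \left(-36\right) = 252$)
$A Y{\left(\frac{16}{28} + \frac{34}{-15} \right)} = 252 \left(- 8 \left(\frac{16}{28} + \frac{34}{-15}\right)\right) = 252 \left(- 8 \left(16 \cdot \frac{1}{28} + 34 \left(- \frac{1}{15}\right)\right)\right) = 252 \left(- 8 \left(\frac{4}{7} - \frac{34}{15}\right)\right) = 252 \left(\left(-8\right) \left(- \frac{178}{105}\right)\right) = 252 \cdot \frac{1424}{105} = \frac{17088}{5}$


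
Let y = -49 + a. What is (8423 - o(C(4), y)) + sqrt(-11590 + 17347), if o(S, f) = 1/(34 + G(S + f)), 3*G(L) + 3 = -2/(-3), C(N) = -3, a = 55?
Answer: 2518468/299 + sqrt(5757) ≈ 8498.8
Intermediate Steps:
G(L) = -7/9 (G(L) = -1 + (-2/(-3))/3 = -1 + (-2*(-1/3))/3 = -1 + (1/3)*(2/3) = -1 + 2/9 = -7/9)
y = 6 (y = -49 + 55 = 6)
o(S, f) = 9/299 (o(S, f) = 1/(34 - 7/9) = 1/(299/9) = 9/299)
(8423 - o(C(4), y)) + sqrt(-11590 + 17347) = (8423 - 1*9/299) + sqrt(-11590 + 17347) = (8423 - 9/299) + sqrt(5757) = 2518468/299 + sqrt(5757)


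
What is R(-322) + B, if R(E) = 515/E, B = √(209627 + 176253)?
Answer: -515/322 + 2*√96470 ≈ 619.59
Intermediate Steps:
B = 2*√96470 (B = √385880 = 2*√96470 ≈ 621.19)
R(-322) + B = 515/(-322) + 2*√96470 = 515*(-1/322) + 2*√96470 = -515/322 + 2*√96470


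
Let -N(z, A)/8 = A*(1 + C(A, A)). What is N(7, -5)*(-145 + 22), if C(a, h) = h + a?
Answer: 44280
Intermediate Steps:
C(a, h) = a + h
N(z, A) = -8*A*(1 + 2*A) (N(z, A) = -8*A*(1 + (A + A)) = -8*A*(1 + 2*A))
N(7, -5)*(-145 + 22) = (-8*(-5)*(1 + 2*(-5)))*(-145 + 22) = -8*(-5)*(1 - 10)*(-123) = -8*(-5)*(-9)*(-123) = -360*(-123) = 44280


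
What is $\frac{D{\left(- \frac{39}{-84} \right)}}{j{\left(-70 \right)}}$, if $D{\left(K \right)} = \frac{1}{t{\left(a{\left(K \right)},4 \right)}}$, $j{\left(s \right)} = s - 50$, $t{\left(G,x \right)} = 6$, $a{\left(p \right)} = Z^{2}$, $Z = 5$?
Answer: $- \frac{1}{720} \approx -0.0013889$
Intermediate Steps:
$a{\left(p \right)} = 25$ ($a{\left(p \right)} = 5^{2} = 25$)
$j{\left(s \right)} = -50 + s$
$D{\left(K \right)} = \frac{1}{6}$
$\frac{D{\left(- \frac{39}{-84} \right)}}{j{\left(-70 \right)}} = \frac{1}{6 \left(-50 - 70\right)} = \frac{1}{6 \left(-120\right)} = \frac{1}{6} \left(- \frac{1}{120}\right) = - \frac{1}{720}$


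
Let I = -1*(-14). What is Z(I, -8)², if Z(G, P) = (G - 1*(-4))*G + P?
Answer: 59536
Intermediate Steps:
I = 14
Z(G, P) = P + G*(4 + G) (Z(G, P) = (G + 4)*G + P = (4 + G)*G + P = G*(4 + G) + P = P + G*(4 + G))
Z(I, -8)² = (-8 + 14² + 4*14)² = (-8 + 196 + 56)² = 244² = 59536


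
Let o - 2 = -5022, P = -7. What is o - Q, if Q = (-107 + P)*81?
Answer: 4214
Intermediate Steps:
o = -5020 (o = 2 - 5022 = -5020)
Q = -9234 (Q = (-107 - 7)*81 = -114*81 = -9234)
o - Q = -5020 - 1*(-9234) = -5020 + 9234 = 4214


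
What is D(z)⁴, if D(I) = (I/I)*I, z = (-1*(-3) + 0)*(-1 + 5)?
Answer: 20736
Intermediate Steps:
z = 12 (z = (3 + 0)*4 = 3*4 = 12)
D(I) = I (D(I) = 1*I = I)
D(z)⁴ = 12⁴ = 20736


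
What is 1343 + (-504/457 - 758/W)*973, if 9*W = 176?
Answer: -1505883079/40216 ≈ -37445.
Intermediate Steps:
W = 176/9 (W = (1/9)*176 = 176/9 ≈ 19.556)
1343 + (-504/457 - 758/W)*973 = 1343 + (-504/457 - 758/176/9)*973 = 1343 + (-504*1/457 - 758*9/176)*973 = 1343 + (-504/457 - 3411/88)*973 = 1343 - 1603179/40216*973 = 1343 - 1559893167/40216 = -1505883079/40216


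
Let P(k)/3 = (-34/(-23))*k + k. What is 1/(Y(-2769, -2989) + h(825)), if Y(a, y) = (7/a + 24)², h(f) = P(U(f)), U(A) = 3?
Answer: 176349303/105489157016 ≈ 0.0016717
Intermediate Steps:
P(k) = 171*k/23 (P(k) = 3*((-34/(-23))*k + k) = 3*((-34*(-1/23))*k + k) = 3*(34*k/23 + k) = 3*(57*k/23) = 171*k/23)
h(f) = 513/23 (h(f) = (171/23)*3 = 513/23)
Y(a, y) = (24 + 7/a)²
1/(Y(-2769, -2989) + h(825)) = 1/((7 + 24*(-2769))²/(-2769)² + 513/23) = 1/((7 - 66456)²/7667361 + 513/23) = 1/((1/7667361)*(-66449)² + 513/23) = 1/((1/7667361)*4415469601 + 513/23) = 1/(4415469601/7667361 + 513/23) = 1/(105489157016/176349303) = 176349303/105489157016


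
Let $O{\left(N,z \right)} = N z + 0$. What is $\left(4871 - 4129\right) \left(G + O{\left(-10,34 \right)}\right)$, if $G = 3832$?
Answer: $2591064$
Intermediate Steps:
$O{\left(N,z \right)} = N z$
$\left(4871 - 4129\right) \left(G + O{\left(-10,34 \right)}\right) = \left(4871 - 4129\right) \left(3832 - 340\right) = 742 \left(3832 - 340\right) = 742 \cdot 3492 = 2591064$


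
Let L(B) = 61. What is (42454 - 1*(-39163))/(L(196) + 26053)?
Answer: 81617/26114 ≈ 3.1254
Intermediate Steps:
(42454 - 1*(-39163))/(L(196) + 26053) = (42454 - 1*(-39163))/(61 + 26053) = (42454 + 39163)/26114 = 81617*(1/26114) = 81617/26114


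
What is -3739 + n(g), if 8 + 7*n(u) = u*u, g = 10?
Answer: -26081/7 ≈ -3725.9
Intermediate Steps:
n(u) = -8/7 + u**2/7 (n(u) = -8/7 + (u*u)/7 = -8/7 + u**2/7)
-3739 + n(g) = -3739 + (-8/7 + (1/7)*10**2) = -3739 + (-8/7 + (1/7)*100) = -3739 + (-8/7 + 100/7) = -3739 + 92/7 = -26081/7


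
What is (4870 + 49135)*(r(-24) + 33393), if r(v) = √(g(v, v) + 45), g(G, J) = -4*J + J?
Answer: 1803388965 + 162015*√13 ≈ 1.8040e+9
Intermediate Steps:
g(G, J) = -3*J
r(v) = √(45 - 3*v) (r(v) = √(-3*v + 45) = √(45 - 3*v))
(4870 + 49135)*(r(-24) + 33393) = (4870 + 49135)*(√(45 - 3*(-24)) + 33393) = 54005*(√(45 + 72) + 33393) = 54005*(√117 + 33393) = 54005*(3*√13 + 33393) = 54005*(33393 + 3*√13) = 1803388965 + 162015*√13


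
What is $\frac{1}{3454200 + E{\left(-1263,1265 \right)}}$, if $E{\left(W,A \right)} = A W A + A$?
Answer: $- \frac{1}{2017628710} \approx -4.9563 \cdot 10^{-10}$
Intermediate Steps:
$E{\left(W,A \right)} = A + W A^{2}$ ($E{\left(W,A \right)} = W A^{2} + A = A + W A^{2}$)
$\frac{1}{3454200 + E{\left(-1263,1265 \right)}} = \frac{1}{3454200 + 1265 \left(1 + 1265 \left(-1263\right)\right)} = \frac{1}{3454200 + 1265 \left(1 - 1597695\right)} = \frac{1}{3454200 + 1265 \left(-1597694\right)} = \frac{1}{3454200 - 2021082910} = \frac{1}{-2017628710} = - \frac{1}{2017628710}$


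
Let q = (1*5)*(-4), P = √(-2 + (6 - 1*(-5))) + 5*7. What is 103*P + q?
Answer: 3894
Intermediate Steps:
P = 38 (P = √(-2 + (6 + 5)) + 35 = √(-2 + 11) + 35 = √9 + 35 = 3 + 35 = 38)
q = -20 (q = 5*(-4) = -20)
103*P + q = 103*38 - 20 = 3914 - 20 = 3894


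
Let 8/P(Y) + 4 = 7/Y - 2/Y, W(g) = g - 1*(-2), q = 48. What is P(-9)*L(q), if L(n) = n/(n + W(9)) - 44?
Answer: 183456/2419 ≈ 75.840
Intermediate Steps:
W(g) = 2 + g (W(g) = g + 2 = 2 + g)
P(Y) = 8/(-4 + 5/Y) (P(Y) = 8/(-4 + (7/Y - 2/Y)) = 8/(-4 + 5/Y))
L(n) = -44 + n/(11 + n) (L(n) = n/(n + (2 + 9)) - 44 = n/(n + 11) - 44 = n/(11 + n) - 44 = -44 + n/(11 + n))
P(-9)*L(q) = (-8*(-9)/(-5 + 4*(-9)))*((-484 - 43*48)/(11 + 48)) = (-8*(-9)/(-5 - 36))*((-484 - 2064)/59) = (-8*(-9)/(-41))*((1/59)*(-2548)) = -8*(-9)*(-1/41)*(-2548/59) = -72/41*(-2548/59) = 183456/2419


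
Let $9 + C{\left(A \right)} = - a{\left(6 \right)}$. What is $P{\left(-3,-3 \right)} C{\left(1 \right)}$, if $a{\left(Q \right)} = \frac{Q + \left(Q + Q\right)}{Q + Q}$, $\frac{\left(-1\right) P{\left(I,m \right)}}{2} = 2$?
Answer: $42$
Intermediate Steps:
$P{\left(I,m \right)} = -4$ ($P{\left(I,m \right)} = \left(-2\right) 2 = -4$)
$a{\left(Q \right)} = \frac{3}{2}$ ($a{\left(Q \right)} = \frac{Q + 2 Q}{2 Q} = 3 Q \frac{1}{2 Q} = \frac{3}{2}$)
$C{\left(A \right)} = - \frac{21}{2}$ ($C{\left(A \right)} = -9 - \frac{3}{2} = - \frac{21}{2}$)
$P{\left(-3,-3 \right)} C{\left(1 \right)} = \left(-4\right) \left(- \frac{21}{2}\right) = 42$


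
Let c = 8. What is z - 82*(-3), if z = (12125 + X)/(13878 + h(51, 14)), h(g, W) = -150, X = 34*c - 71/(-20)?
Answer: 67789771/274560 ≈ 246.90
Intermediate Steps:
X = 5511/20 (X = 34*8 - 71/(-20) = 272 - 71*(-1/20) = 272 + 71/20 = 5511/20 ≈ 275.55)
z = 248011/274560 (z = (12125 + 5511/20)/(13878 - 150) = (248011/20)/13728 = (248011/20)*(1/13728) = 248011/274560 ≈ 0.90330)
z - 82*(-3) = 248011/274560 - 82*(-3) = 248011/274560 - 1*(-246) = 248011/274560 + 246 = 67789771/274560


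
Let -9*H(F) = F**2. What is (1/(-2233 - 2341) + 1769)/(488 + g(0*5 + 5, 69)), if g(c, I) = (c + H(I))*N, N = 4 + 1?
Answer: -8091405/9751768 ≈ -0.82974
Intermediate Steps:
H(F) = -F**2/9
N = 5
g(c, I) = 5*c - 5*I**2/9 (g(c, I) = (c - I**2/9)*5 = 5*c - 5*I**2/9)
(1/(-2233 - 2341) + 1769)/(488 + g(0*5 + 5, 69)) = (1/(-2233 - 2341) + 1769)/(488 + (5*(0*5 + 5) - 5/9*69**2)) = (1/(-4574) + 1769)/(488 + (5*(0 + 5) - 5/9*4761)) = (-1/4574 + 1769)/(488 + (5*5 - 2645)) = 8091405/(4574*(488 + (25 - 2645))) = 8091405/(4574*(488 - 2620)) = (8091405/4574)/(-2132) = (8091405/4574)*(-1/2132) = -8091405/9751768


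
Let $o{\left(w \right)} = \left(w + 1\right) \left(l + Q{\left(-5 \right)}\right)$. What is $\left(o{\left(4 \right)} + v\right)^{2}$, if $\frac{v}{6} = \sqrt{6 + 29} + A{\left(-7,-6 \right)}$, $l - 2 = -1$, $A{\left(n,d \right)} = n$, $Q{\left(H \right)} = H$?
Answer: $5104 - 744 \sqrt{35} \approx 702.44$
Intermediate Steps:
$l = 1$ ($l = 2 - 1 = 1$)
$o{\left(w \right)} = -4 - 4 w$ ($o{\left(w \right)} = \left(w + 1\right) \left(1 - 5\right) = \left(1 + w\right) \left(-4\right) = -4 - 4 w$)
$v = -42 + 6 \sqrt{35}$ ($v = 6 \left(\sqrt{6 + 29} - 7\right) = 6 \left(\sqrt{35} - 7\right) = 6 \left(-7 + \sqrt{35}\right) = -42 + 6 \sqrt{35} \approx -6.5035$)
$\left(o{\left(4 \right)} + v\right)^{2} = \left(\left(-4 - 16\right) - \left(42 - 6 \sqrt{35}\right)\right)^{2} = \left(-20 - \left(42 - 6 \sqrt{35}\right)\right)^{2} = \left(-62 + 6 \sqrt{35}\right)^{2}$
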